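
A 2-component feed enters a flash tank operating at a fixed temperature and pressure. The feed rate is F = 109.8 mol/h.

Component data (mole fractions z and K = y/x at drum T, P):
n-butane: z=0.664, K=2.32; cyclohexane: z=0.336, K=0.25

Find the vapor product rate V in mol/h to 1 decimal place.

Binary case is linear: z₁(K₁−1)(1+ψ(K₂−1)) + z₂(K₂−1)(1+ψ(K₁−1)) = 0
⇒ ψ = [z₁(K₁−1)+z₂(K₂−1)] / [−(K₁−1)(K₂−1)] = 0.6245/0.9900 = 0.631
Then V = ψ·F = 0.6308·109.8 = 69.3 mol/h and L = F − V = 40.5 mol/h.

V = 69.3 mol/h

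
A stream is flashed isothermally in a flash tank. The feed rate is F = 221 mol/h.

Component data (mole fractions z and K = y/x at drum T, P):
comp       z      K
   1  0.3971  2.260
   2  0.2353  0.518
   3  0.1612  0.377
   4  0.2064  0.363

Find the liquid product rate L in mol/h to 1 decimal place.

L = 173.9 mol/h

Material balance + equilibrium reduce to Σ zᵢ(Kᵢ−1)/(1+ψ(Kᵢ−1)) = 0.
Check two-phase: ΣzᵢKᵢ = 1.1550 > 1 and Σzᵢ/Kᵢ = 1.6261 > 1, so g(0) = 0.1550 > 0 and g(1) = -0.6261 < 0.
Newton–Raphson from ψ = 0.62:
  ψ = 0.6200: g = -0.26178, g' = -0.7048 → ψ = 0.2486
  ψ = 0.2486: g = -0.02288, g' = -0.6420 → ψ = 0.2129
  ψ = 0.2129: g = 0.00022, g' = -0.6551 → ψ = 0.2133
Converged at ψ = 0.2133.
Then V = ψ·F = 0.2133·221 = 47.1 mol/h and L = F − V = 173.9 mol/h.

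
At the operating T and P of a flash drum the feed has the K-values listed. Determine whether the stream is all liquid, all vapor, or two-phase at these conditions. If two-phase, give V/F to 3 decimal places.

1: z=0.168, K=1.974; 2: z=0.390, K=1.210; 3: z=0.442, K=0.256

all liquid

ΣzᵢKᵢ = 0.917; Σzᵢ/Kᵢ = 2.134.
Since ΣzᵢKᵢ < 1 the mixture is below its bubble point — single liquid phase.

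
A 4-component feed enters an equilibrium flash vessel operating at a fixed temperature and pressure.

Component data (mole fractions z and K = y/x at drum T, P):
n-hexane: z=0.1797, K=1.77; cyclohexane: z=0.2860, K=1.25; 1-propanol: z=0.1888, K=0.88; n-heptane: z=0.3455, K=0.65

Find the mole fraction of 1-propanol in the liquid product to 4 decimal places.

x_1-propanol = 0.1995

Material balance + equilibrium reduce to Σ zᵢ(Kᵢ−1)/(1+ψ(Kᵢ−1)) = 0.
g(0) = ΣzᵢKᵢ − 1 = 0.0663 and g(1) = 1 − Σzᵢ/Kᵢ = -0.0764, so a root lies in (0, 1).
Newton–Raphson from ψ = 0.54:
  ψ = 0.5400: g = -0.01260, g' = -0.1345 → ψ = 0.4463
  ψ = 0.4463: g = 0.00006, g' = -0.1360 → ψ = 0.4467
Converged at ψ = 0.4467.
Compositions from xᵢ = zᵢ/(1+ψ(Kᵢ−1)), yᵢ = Kᵢxᵢ:
  n-hexane: x = 0.1337, y = 0.2367
  cyclohexane: x = 0.2573, y = 0.3216
  1-propanol: x = 0.1995, y = 0.1756
  n-heptane: x = 0.4095, y = 0.2662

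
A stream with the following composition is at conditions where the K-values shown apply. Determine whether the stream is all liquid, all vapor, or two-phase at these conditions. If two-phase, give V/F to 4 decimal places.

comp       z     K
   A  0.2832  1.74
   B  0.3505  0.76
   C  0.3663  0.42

ΣzᵢKᵢ = 0.9130; Σzᵢ/Kᵢ = 1.4961.
Since ΣzᵢKᵢ < 1 the mixture is below its bubble point — single liquid phase.

all liquid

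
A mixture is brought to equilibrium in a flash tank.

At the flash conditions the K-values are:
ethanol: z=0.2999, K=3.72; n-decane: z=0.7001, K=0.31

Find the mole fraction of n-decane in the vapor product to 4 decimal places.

y_n-decane = 0.2473

Material balance + equilibrium reduce to Σ zᵢ(Kᵢ−1)/(1+β(Kᵢ−1)) = 0.
Check two-phase: ΣzᵢKᵢ = 1.3327 > 1 and Σzᵢ/Kᵢ = 2.3390 > 1, so g(0) = 0.3327 > 0 and g(1) = -1.3390 < 0.
Iterate (Newton) starting at β = 0.33:
  β = 0.3300: g = -0.19562, g' = -1.1750 → β = 0.1635
  β = 0.1635: g = 0.02011, g' = -1.4865 → β = 0.1770
  β = 0.1770: g = 0.00030, g' = -1.4434 → β = 0.1772
Converged at β = 0.1772.
Compositions from xᵢ = zᵢ/(1+β(Kᵢ−1)), yᵢ = Kᵢxᵢ:
  ethanol: x = 0.2023, y = 0.7527
  n-decane: x = 0.7977, y = 0.2473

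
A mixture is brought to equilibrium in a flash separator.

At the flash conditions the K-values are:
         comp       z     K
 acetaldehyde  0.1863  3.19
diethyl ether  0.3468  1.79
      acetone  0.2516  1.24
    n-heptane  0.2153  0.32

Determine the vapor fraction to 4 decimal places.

Newton–Raphson from ψ = 0.5:
  ψ = 0.5000: g = 0.22323, g' = -0.5549 → ψ = 0.9023
  ψ = 0.9023: g = -0.03217, g' = -0.8511 → ψ = 0.8645
  ψ = 0.8645: g = -0.00141, g' = -0.7792 → ψ = 0.8627
Converged at ψ = 0.8627.

ψ = 0.8627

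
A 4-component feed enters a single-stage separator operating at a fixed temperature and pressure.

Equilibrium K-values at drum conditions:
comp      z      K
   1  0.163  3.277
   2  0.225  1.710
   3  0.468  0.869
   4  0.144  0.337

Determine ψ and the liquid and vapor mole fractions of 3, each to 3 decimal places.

Let ψ = V/F and solve Σ zᵢ(Kᵢ−1)/(1+ψ(Kᵢ−1)) = 0.
Check two-phase: ΣzᵢKᵢ = 1.374 > 1 and Σzᵢ/Kᵢ = 1.147 > 1, so g(0) = 0.374 > 0 and g(1) = -0.147 < 0.
Iterate (Newton) starting at ψ = 0.32:
  ψ = 0.320: g = 0.1597, g' = -0.469 → ψ = 0.661
  ψ = 0.661: g = 0.0200, g' = -0.397 → ψ = 0.711
  ψ = 0.711: g = -0.0003, g' = -0.410 → ψ = 0.710
Converged at ψ = 0.710.
Compositions from xᵢ = zᵢ/(1+ψ(Kᵢ−1)), yᵢ = Kᵢxᵢ:
  1: x = 0.062, y = 0.204
  2: x = 0.150, y = 0.256
  3: x = 0.516, y = 0.448
  4: x = 0.272, y = 0.092

ψ = 0.710, x_3 = 0.516, y_3 = 0.448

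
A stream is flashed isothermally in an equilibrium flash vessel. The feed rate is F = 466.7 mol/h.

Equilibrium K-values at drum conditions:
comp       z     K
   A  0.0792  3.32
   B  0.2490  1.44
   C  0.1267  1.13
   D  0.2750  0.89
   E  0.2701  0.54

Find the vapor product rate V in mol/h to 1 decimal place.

Let ψ = V/F and solve Σ zᵢ(Kᵢ−1)/(1+ψ(Kᵢ−1)) = 0.
Feasibility: ΣzᵢKᵢ = 1.1553, Σzᵢ/Kᵢ = 1.1181 — both > 1, two phases present.
Iterate (Newton) starting at ψ = 0.5:
  ψ = 0.5000: g = -0.00303, g' = -0.2258 → ψ = 0.4866
Converged at ψ = 0.4866.
Then V = ψ·F = 0.4866·466.7 = 227.1 mol/h and L = F − V = 239.6 mol/h.

V = 227.1 mol/h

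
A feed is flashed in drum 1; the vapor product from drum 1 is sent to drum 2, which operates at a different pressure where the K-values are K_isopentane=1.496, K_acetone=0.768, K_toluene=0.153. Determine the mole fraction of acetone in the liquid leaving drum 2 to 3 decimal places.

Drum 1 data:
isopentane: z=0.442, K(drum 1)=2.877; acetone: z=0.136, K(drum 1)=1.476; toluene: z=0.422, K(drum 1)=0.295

Drum 1:
Rachford–Rice: g(ψ₁) = Σ zᵢ(Kᵢ−1)/(1+ψ₁(Kᵢ−1)) = 0.
g(0) = ΣzᵢKᵢ − 1 = 0.597 and g(1) = 1 − Σzᵢ/Kᵢ = -0.676, so a root lies in (0, 1).
Newton–Raphson from ψ₁ = 0.5:
  ψ₁ = 0.500: g = 0.0208, g' = -0.935 → ψ₁ = 0.522
Converged at ψ₁ = 0.522.
Drum-1 compositions:
  isopentane: x = 0.223, y = 0.642
  acetone: x = 0.109, y = 0.161
  toluene: x = 0.668, y = 0.197
Drum-2 feed = drum-1 vapor: z₂ = (0.6422, 0.1608, 0.1970).
Drum 2:
Iterate (Newton) starting at ψ₂ = 0.5:
  ψ₂ = 0.500: g = -0.0764, g' = -0.538 → ψ₂ = 0.358
  ψ₂ = 0.358: g = -0.0096, g' = -0.415 → ψ₂ = 0.335
  ψ₂ = 0.335: g = -0.0002, g' = -0.402 → ψ₂ = 0.334
Converged at ψ₂ = 0.334.
  isopentane: x = 0.551, y = 0.824
  acetone: x = 0.174, y = 0.134
  toluene: x = 0.275, y = 0.042

x_acetone (drum 2) = 0.174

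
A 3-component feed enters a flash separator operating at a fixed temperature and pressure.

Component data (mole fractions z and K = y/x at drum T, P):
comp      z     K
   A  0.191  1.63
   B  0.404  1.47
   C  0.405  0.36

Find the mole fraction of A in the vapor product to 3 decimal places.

Let β = V/F and solve Σ zᵢ(Kᵢ−1)/(1+β(Kᵢ−1)) = 0.
Feasibility: ΣzᵢKᵢ = 1.051, Σzᵢ/Kᵢ = 1.517 — both > 1, two phases present.
Newton–Raphson from β = 0.5:
  β = 0.500: g = -0.1359, g' = -0.461 → β = 0.205
  β = 0.205: g = -0.0187, g' = -0.354 → β = 0.152
Converged at β = 0.152.
Compositions from xᵢ = zᵢ/(1+β(Kᵢ−1)), yᵢ = Kᵢxᵢ:
  A: x = 0.174, y = 0.284
  B: x = 0.377, y = 0.554
  C: x = 0.449, y = 0.161

y_A = 0.284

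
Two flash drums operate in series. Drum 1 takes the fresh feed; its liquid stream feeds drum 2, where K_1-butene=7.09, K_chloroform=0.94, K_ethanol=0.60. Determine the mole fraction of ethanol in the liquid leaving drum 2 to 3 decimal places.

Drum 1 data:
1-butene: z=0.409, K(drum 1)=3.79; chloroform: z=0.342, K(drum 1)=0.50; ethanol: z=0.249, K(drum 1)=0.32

x_ethanol (drum 2) = 0.493

Drum 1:
Let ψ₁ = V/F and solve Σ zᵢ(Kᵢ−1)/(1+ψ₁(Kᵢ−1)) = 0.
Check two-phase: ΣzᵢKᵢ = 1.801 > 1 and Σzᵢ/Kᵢ = 1.570 > 1, so g(0) = 0.801 > 0 and g(1) = -0.570 < 0.
Iterate (Newton) starting at ψ₁ = 0.5:
  ψ₁ = 0.500: g = -0.0081, g' = -0.971 → ψ₁ = 0.492
Converged at ψ₁ = 0.492.
Drum-1 compositions:
  1-butene: x = 0.172, y = 0.654
  chloroform: x = 0.453, y = 0.227
  ethanol: x = 0.374, y = 0.120
Drum-2 feed = drum-1 liquid: z₂ = (0.1724, 0.4535, 0.3741).
Drum 2:
Rachford–Rice: g(ψ₂) = Σ zᵢ(Kᵢ−1)/(1+ψ₂(Kᵢ−1)) = 0.
Check two-phase: ΣzᵢKᵢ = 1.873 > 1 and Σzᵢ/Kᵢ = 1.130 > 1, so g(0) = 0.873 > 0 and g(1) = -0.130 < 0.
Iterate (Newton) starting at ψ₂ = 0.57:
  ψ₂ = 0.570: g = 0.0129, g' = -0.422 → ψ₂ = 0.601
Converged at ψ₂ = 0.601.
  1-butene: x = 0.037, y = 0.262
  chloroform: x = 0.470, y = 0.442
  ethanol: x = 0.493, y = 0.296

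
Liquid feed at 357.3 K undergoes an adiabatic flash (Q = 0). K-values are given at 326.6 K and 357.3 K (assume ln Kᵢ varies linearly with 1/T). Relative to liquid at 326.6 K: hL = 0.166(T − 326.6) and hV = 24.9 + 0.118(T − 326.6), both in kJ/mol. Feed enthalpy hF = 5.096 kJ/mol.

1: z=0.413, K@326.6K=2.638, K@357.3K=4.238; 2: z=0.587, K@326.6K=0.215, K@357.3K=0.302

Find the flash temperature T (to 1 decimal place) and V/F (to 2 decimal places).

T = 328.7 K, V/F = 0.19

Adiabatic flash: solve Rachford–Rice at each trial T, then check hF = ψ·hV(T) + (1−ψ)·hL(T).
  T = 326.6 K: K = (2.638, 0.215), RR gives ψ = 0.168, H_out = 4.177 kJ/mol
  T = 357.3 K: K = (4.238, 0.302), RR gives ψ = 0.410, H_out = 14.711 kJ/mol
  T = 342.0 K: K = (3.382, 0.257), RR gives ψ = 0.309, H_out = 10.031 kJ/mol
  T = 334.3 K: K = (2.995, 0.236), RR gives ψ = 0.246, H_out = 7.314 kJ/mol
  T = 330.5 K: K = (2.815, 0.225), RR gives ψ = 0.210, H_out = 5.831 kJ/mol
  T = 328.6 K: K = (2.728, 0.220), RR gives ψ = 0.190, H_out = 5.044 kJ/mol
Linear interpolation between T = 328.6 (H_out = 5.044) and T = 330.5 (H_out = 5.831) on hF = 5.096 gives T ≈ 328.7 K, at which ψ = 0.19.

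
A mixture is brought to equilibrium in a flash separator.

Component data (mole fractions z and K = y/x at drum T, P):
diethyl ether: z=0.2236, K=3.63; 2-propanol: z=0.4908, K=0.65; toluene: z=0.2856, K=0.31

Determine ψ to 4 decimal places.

Rachford–Rice: g(ψ) = Σ zᵢ(Kᵢ−1)/(1+ψ(Kᵢ−1)) = 0.
Feasibility: ΣzᵢKᵢ = 1.2192, Σzᵢ/Kᵢ = 1.7380 — both > 1, two phases present.
Newton iteration, ψ⁰ = 0.47:
  ψ = 0.4700: g = -0.23426, g' = -0.6933 → ψ = 0.1321
  ψ = 0.1321: g = 0.03951, g' = -1.0826 → ψ = 0.1686
  ψ = 0.1686: g = 0.00186, g' = -0.9844 → ψ = 0.1705
Converged at ψ = 0.1705.

ψ = 0.1705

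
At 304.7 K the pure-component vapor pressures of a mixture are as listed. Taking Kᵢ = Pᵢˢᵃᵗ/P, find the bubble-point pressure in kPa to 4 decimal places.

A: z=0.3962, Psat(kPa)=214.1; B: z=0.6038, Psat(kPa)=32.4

Pbub = 104.3895 kPa

At the bubble point ψ → 0, so ΣzᵢKᵢ = 1 with Kᵢ = Pᵢˢᵃᵗ/P ⇒ P = ΣzᵢPᵢˢᵃᵗ.
P = 0.3962·214.1 + 0.6038·32.4 = 104.3895 kPa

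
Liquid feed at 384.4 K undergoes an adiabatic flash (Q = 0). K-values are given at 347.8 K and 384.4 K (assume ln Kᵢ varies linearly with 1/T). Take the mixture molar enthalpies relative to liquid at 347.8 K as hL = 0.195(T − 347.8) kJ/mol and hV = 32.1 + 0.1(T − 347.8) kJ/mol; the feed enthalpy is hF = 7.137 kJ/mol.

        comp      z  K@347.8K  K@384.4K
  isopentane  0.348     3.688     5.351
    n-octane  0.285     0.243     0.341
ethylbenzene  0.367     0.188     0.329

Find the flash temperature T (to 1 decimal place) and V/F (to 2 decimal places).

T = 350.0 K, V/F = 0.21

Adiabatic flash: solve Rachford–Rice at each trial T, then check hF = ψ·hV(T) + (1−ψ)·hL(T).
  T = 347.8 K: K = (3.688, 0.243, 0.188), RR gives ψ = 0.199, H_out = 6.388 kJ/mol
  T = 384.4 K: K = (5.351, 0.341, 0.329), RR gives ψ = 0.373, H_out = 17.809 kJ/mol
  T = 366.1 K: K = (4.484, 0.290, 0.252), RR gives ψ = 0.289, H_out = 12.335 kJ/mol
  T = 357.0 K: K = (4.079, 0.266, 0.219), RR gives ψ = 0.246, H_out = 9.468 kJ/mol
  T = 352.4 K: K = (3.881, 0.255, 0.203), RR gives ψ = 0.223, H_out = 7.956 kJ/mol
  T = 350.1 K: K = (3.784, 0.249, 0.195), RR gives ψ = 0.211, H_out = 7.179 kJ/mol
Linear interpolation between T = 347.8 (H_out = 6.388) and T = 350.1 (H_out = 7.179) on hF = 7.137 gives T ≈ 350.0 K, at which ψ = 0.21.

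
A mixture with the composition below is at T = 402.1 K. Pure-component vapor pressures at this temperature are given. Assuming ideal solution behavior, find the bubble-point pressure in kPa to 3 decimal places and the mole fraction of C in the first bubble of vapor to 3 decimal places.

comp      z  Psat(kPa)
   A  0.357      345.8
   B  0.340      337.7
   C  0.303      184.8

At the bubble point ψ → 0, so ΣzᵢKᵢ = 1 with Kᵢ = Pᵢˢᵃᵗ/P ⇒ P = ΣzᵢPᵢˢᵃᵗ.
P = 0.357·345.8 + 0.340·337.7 + 0.303·184.8 = 294.263 kPa
yᵢ = zᵢPᵢˢᵃᵗ/P ⇒ y_C = 0.303·184.8/294.263 = 0.190

Pbub = 294.263 kPa, y_C = 0.190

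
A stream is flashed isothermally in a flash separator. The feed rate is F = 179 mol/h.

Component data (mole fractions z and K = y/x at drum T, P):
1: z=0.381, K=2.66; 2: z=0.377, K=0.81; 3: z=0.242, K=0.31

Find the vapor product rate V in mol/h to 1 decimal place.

Let ψ = V/F and solve Σ zᵢ(Kᵢ−1)/(1+ψ(Kᵢ−1)) = 0.
g(0) = ΣzᵢKᵢ − 1 = 0.394 and g(1) = 1 − Σzᵢ/Kᵢ = -0.389, so a root lies in (0, 1).
Iterate (Newton) starting at ψ = 0.5:
  ψ = 0.500: g = 0.0115, g' = -0.599 → ψ = 0.519
Converged at ψ = 0.519.
Then V = ψ·F = 0.5192·179 = 92.9 mol/h and L = F − V = 86.1 mol/h.

V = 92.9 mol/h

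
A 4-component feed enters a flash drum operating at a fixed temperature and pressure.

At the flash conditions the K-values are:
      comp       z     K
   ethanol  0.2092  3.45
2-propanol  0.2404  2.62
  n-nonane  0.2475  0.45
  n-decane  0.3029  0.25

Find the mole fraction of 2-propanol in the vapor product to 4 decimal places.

Iterate (Newton) starting at ψ = 0.31:
  ψ = 0.3100: g = 0.09045, g' = -1.0833 → ψ = 0.3935
  ψ = 0.3935: g = 0.00278, g' = -1.0257 → ψ = 0.3962
Converged at ψ = 0.3962.
Compositions from xᵢ = zᵢ/(1+ψ(Kᵢ−1)), yᵢ = Kᵢxᵢ:
  ethanol: x = 0.1062, y = 0.3662
  2-propanol: x = 0.1464, y = 0.3836
  n-nonane: x = 0.3165, y = 0.1424
  n-decane: x = 0.4310, y = 0.1077

y_2-propanol = 0.3836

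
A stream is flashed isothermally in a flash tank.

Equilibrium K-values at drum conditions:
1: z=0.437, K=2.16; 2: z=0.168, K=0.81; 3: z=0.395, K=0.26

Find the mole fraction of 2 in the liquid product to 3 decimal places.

x_2 = 0.176

Newton–Raphson from β = 0.54:
  β = 0.540: g = -0.2107, g' = -0.830 → β = 0.286
  β = 0.286: g = -0.0239, g' = -0.686 → β = 0.251
Converged at β = 0.251.
Compositions from xᵢ = zᵢ/(1+β(Kᵢ−1)), yᵢ = Kᵢxᵢ:
  1: x = 0.338, y = 0.731
  2: x = 0.176, y = 0.143
  3: x = 0.485, y = 0.126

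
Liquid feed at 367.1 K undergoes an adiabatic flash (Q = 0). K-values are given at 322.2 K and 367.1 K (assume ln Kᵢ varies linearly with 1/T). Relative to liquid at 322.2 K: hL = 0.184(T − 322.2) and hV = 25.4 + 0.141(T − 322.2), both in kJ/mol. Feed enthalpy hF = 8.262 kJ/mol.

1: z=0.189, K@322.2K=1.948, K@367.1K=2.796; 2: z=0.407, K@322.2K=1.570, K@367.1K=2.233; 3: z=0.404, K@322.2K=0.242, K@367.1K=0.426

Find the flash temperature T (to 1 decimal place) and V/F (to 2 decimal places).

Adiabatic flash: solve Rachford–Rice at each trial T, then check hF = ψ·hV(T) + (1−ψ)·hL(T).
  T = 322.2 K: K = (1.948, 1.570, 0.242), RR gives ψ = 0.196, H_out = 4.983 kJ/mol
  T = 367.1 K: K = (2.796, 2.233, 0.426), RR gives ψ = 0.747, H_out = 25.801 kJ/mol
  T = 344.6 K: K = (2.360, 1.893, 0.327), RR gives ψ = 0.492, H_out = 16.143 kJ/mol
  T = 333.4 K: K = (2.151, 1.729, 0.283), RR gives ψ = 0.357, H_out = 10.964 kJ/mol
  T = 327.8 K: K = (2.049, 1.649, 0.262), RR gives ψ = 0.282, H_out = 8.114 kJ/mol
  T = 330.6 K: K = (2.100, 1.689, 0.272), RR gives ψ = 0.320, H_out = 9.568 kJ/mol
  T = 329.2 K: K = (2.074, 1.669, 0.267), RR gives ψ = 0.301, H_out = 8.849 kJ/mol
Linear interpolation between T = 327.8 (H_out = 8.114) and T = 329.2 (H_out = 8.849) on hF = 8.262 gives T ≈ 328.1 K, at which ψ = 0.29.

T = 328.1 K, V/F = 0.29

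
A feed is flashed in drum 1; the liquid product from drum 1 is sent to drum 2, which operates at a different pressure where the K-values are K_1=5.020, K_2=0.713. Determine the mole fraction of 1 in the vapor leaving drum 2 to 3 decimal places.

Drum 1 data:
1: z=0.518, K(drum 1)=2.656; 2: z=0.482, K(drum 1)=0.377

Drum 1:
Material balance + equilibrium reduce to Σ zᵢ(Kᵢ−1)/(1+ψ₁(Kᵢ−1)) = 0.
Feasibility: ΣzᵢKᵢ = 1.558, Σzᵢ/Kᵢ = 1.474 — both > 1, two phases present.
Binary case is linear: z₁(K₁−1)(1+ψ₁(K₂−1)) + z₂(K₂−1)(1+ψ₁(K₁−1)) = 0
⇒ ψ₁ = [z₁(K₁−1)+z₂(K₂−1)] / [−(K₁−1)(K₂−1)] = 0.5575/1.0317 = 0.540
Drum-1 compositions:
  1: x = 0.273, y = 0.726
  2: x = 0.727, y = 0.274
Drum-2 feed = drum-1 liquid: z₂ = (0.2734, 0.7266).
Drum 2:
Binary case is linear: z₁(K₁−1)(1+ψ₂(K₂−1)) + z₂(K₂−1)(1+ψ₂(K₁−1)) = 0
⇒ ψ₂ = [z₁(K₁−1)+z₂(K₂−1)] / [−(K₁−1)(K₂−1)] = 0.8904/1.1537 = 0.772
  1: x = 0.067, y = 0.335
  2: x = 0.933, y = 0.665

y_1 (drum 2) = 0.335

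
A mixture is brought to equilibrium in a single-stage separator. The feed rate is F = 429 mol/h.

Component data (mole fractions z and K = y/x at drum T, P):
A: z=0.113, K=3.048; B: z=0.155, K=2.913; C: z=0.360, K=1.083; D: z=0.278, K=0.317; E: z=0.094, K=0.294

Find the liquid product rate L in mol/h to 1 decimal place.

L = 276.4 mol/h

Let ψ = V/F and solve Σ zᵢ(Kᵢ−1)/(1+ψ(Kᵢ−1)) = 0.
Check two-phase: ΣzᵢKᵢ = 1.302 > 1 and Σzᵢ/Kᵢ = 1.619 > 1, so g(0) = 0.302 > 0 and g(1) = -0.619 < 0.
Newton iteration, ψ⁰ = 0.5:
  ψ = 0.500: g = -0.0963, g' = -0.677 → ψ = 0.358
  ψ = 0.358: g = -0.0014, g' = -0.671 → ψ = 0.356
Converged at ψ = 0.356.
Then V = ψ·F = 0.3556·429 = 152.6 mol/h and L = F − V = 276.4 mol/h.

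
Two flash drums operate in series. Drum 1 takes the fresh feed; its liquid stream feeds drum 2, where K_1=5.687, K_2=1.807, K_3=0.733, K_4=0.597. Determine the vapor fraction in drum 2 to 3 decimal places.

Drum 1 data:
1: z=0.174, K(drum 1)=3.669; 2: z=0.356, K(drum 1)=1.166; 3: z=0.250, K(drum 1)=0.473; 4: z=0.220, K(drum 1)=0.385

V/F (drum 2) = 0.817

Drum 1:
Newton iteration, ψ₁⁰ = 0.66:
  ψ₁ = 0.660: g = -0.2083, g' = -0.569 → ψ₁ = 0.294
  ψ₁ = 0.294: g = -0.0046, g' = -0.619 → ψ₁ = 0.287
Converged at ψ₁ = 0.287.
Drum-1 compositions:
  1: x = 0.099, y = 0.362
  2: x = 0.340, y = 0.396
  3: x = 0.295, y = 0.139
  4: x = 0.267, y = 0.103
Drum-2 feed = drum-1 liquid: z₂ = (0.0986, 0.3398, 0.2945, 0.2671).
Drum 2:
Material balance + equilibrium reduce to Σ zᵢ(Kᵢ−1)/(1+ψ₂(Kᵢ−1)) = 0.
Check two-phase: ΣzᵢKᵢ = 1.550 > 1 and Σzᵢ/Kᵢ = 1.055 > 1, so g(0) = 0.550 > 0 and g(1) = -0.055 < 0.
Iterate (Newton) starting at ψ₂ = 0.5:
  ψ₂ = 0.500: g = 0.1080, g' = -0.402 → ψ₂ = 0.769
  ψ₂ = 0.769: g = 0.0147, g' = -0.311 → ψ₂ = 0.816
  ψ₂ = 0.816: g = 0.0002, g' = -0.304 → ψ₂ = 0.817
Converged at ψ₂ = 0.817.
  1: x = 0.020, y = 0.116
  2: x = 0.205, y = 0.370
  3: x = 0.377, y = 0.276
  4: x = 0.398, y = 0.238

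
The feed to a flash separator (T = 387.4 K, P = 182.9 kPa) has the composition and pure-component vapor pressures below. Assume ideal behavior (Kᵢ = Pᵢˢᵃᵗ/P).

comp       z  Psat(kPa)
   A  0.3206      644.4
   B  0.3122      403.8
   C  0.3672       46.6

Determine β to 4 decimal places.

Raoult's law: Kᵢ = Pᵢˢᵃᵗ/P = Pᵢˢᵃᵗ/182.9.
  K_A = 644.4/182.9 = 3.523237, K_B = 403.8/182.9 = 2.207764, K_C = 46.6/182.9 = 0.254784
Material balance + equilibrium reduce to Σ zᵢ(Kᵢ−1)/(1+β(Kᵢ−1)) = 0.
g(0) = ΣzᵢKᵢ − 1 = 0.9124 and g(1) = 1 − Σzᵢ/Kᵢ = -0.6736, so a root lies in (0, 1).
Newton–Raphson from β = 0.69:
  β = 0.6900: g = -0.06249, g' = -1.2712 → β = 0.6408
  β = 0.6408: g = -0.00212, g' = -1.1899 → β = 0.6391
Converged at β = 0.6391.

β = 0.6391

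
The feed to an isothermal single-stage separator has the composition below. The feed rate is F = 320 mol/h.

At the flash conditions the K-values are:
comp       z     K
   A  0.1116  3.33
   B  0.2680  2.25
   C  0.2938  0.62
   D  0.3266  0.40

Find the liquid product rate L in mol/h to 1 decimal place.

L = 208.3 mol/h

Material balance + equilibrium reduce to Σ zᵢ(Kᵢ−1)/(1+β(Kᵢ−1)) = 0.
Check two-phase: ΣzᵢKᵢ = 1.2874 > 1 and Σzᵢ/Kᵢ = 1.4430 > 1, so g(0) = 0.2874 > 0 and g(1) = -0.4430 < 0.
Newton iteration, β⁰ = 0.3:
  β = 0.3000: g = 0.03170, g' = -0.6603 → β = 0.3480
  β = 0.3480: g = 0.00071, g' = -0.6323 → β = 0.3491
Converged at β = 0.3491.
Then V = β·F = 0.3491·320 = 111.7 mol/h and L = F − V = 208.3 mol/h.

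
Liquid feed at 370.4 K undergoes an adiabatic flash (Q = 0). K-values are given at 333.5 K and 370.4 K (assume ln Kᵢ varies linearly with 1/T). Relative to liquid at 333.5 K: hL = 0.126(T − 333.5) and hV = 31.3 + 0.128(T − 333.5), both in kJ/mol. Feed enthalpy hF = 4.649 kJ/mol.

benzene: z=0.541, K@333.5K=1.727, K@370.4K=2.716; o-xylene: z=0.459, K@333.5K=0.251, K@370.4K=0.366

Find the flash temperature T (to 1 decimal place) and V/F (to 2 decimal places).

Adiabatic flash: solve Rachford–Rice at each trial T, then check hF = ψ·hV(T) + (1−ψ)·hL(T).
  T = 333.5 K: K = (1.727, 0.251), RR gives ψ = 0.091, H_out = 2.846 kJ/mol
  T = 370.4 K: K = (2.716, 0.366), RR gives ψ = 0.586, H_out = 23.029 kJ/mol
  T = 351.9 K: K = (2.190, 0.306), RR gives ψ = 0.394, H_out = 14.661 kJ/mol
  T = 342.7 K: K = (1.951, 0.278), RR gives ψ = 0.267, H_out = 9.507 kJ/mol
  T = 338.1 K: K = (1.837, 0.264), RR gives ψ = 0.187, H_out = 6.436 kJ/mol
  T = 335.8 K: K = (1.782, 0.258), RR gives ψ = 0.141, H_out = 4.718 kJ/mol
Linear interpolation between T = 333.5 (H_out = 2.846) and T = 335.8 (H_out = 4.718) on hF = 4.649 gives T ≈ 335.7 K, at which ψ = 0.14.

T = 335.7 K, V/F = 0.14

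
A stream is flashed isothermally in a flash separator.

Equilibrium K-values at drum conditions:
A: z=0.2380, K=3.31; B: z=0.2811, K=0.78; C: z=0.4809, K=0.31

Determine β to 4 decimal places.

Let β = V/F and solve Σ zᵢ(Kᵢ−1)/(1+β(Kᵢ−1)) = 0.
Check two-phase: ΣzᵢKᵢ = 1.1561 > 1 and Σzᵢ/Kᵢ = 1.9836 > 1, so g(0) = 0.1561 > 0 and g(1) = -0.9836 < 0.
Newton–Raphson from β = 0.41:
  β = 0.4100: g = -0.24834, g' = -0.7967 → β = 0.0983
  β = 0.0983: g = 0.02890, g' = -1.1212 → β = 0.1240
  β = 0.1240: g = 0.00087, g' = -1.0555 → β = 0.1249
Converged at β = 0.1249.

β = 0.1249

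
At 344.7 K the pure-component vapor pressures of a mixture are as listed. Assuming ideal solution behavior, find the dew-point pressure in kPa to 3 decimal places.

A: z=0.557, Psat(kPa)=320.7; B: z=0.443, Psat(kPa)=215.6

Pdew = 263.744 kPa

At the dew point ψ → 1, so Σzᵢ/Kᵢ = 1 with Kᵢ = Pᵢˢᵃᵗ/P ⇒ 1/P = Σzᵢ/Pᵢˢᵃᵗ.
1/P = 0.557/320.7 + 0.443/215.6 = 0.003792 ⇒ P = 263.744 kPa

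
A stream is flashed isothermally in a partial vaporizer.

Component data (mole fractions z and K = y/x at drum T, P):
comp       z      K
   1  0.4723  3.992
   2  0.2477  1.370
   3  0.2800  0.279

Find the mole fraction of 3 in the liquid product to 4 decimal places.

Rachford–Rice: g(β) = Σ zᵢ(Kᵢ−1)/(1+β(Kᵢ−1)) = 0.
g(0) = ΣzᵢKᵢ − 1 = 1.3029 and g(1) = 1 − Σzᵢ/Kᵢ = -0.3027, so a root lies in (0, 1).
Iterate (Newton) starting at β = 0.37:
  β = 0.3700: g = 0.47595, g' = -1.2493 → β = 0.7510
  β = 0.7510: g = 0.06669, g' = -1.1141 → β = 0.8108
  β = 0.8108: g = -0.00303, g' = -1.2238 → β = 0.8084
Converged at β = 0.8083.
Compositions from xᵢ = zᵢ/(1+β(Kᵢ−1)), yᵢ = Kᵢxᵢ:
  1: x = 0.1382, y = 0.5515
  2: x = 0.1907, y = 0.2612
  3: x = 0.6712, y = 0.1873

x_3 = 0.6712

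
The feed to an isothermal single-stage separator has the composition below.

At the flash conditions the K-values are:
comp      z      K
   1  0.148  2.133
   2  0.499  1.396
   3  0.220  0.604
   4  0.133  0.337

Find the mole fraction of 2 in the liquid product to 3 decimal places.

x_2 = 0.404

Rachford–Rice: g(ψ) = Σ zᵢ(Kᵢ−1)/(1+ψ(Kᵢ−1)) = 0.
Feasibility: ΣzᵢKᵢ = 1.190, Σzᵢ/Kᵢ = 1.186 — both > 1, two phases present.
Newton iteration, ψ⁰ = 0.44:
  ψ = 0.440: g = 0.0502, g' = -0.308 → ψ = 0.603
  ψ = 0.603: g = -0.0021, g' = -0.340 → ψ = 0.596
Converged at ψ = 0.596.
Compositions from xᵢ = zᵢ/(1+ψ(Kᵢ−1)), yᵢ = Kᵢxᵢ:
  1: x = 0.088, y = 0.188
  2: x = 0.404, y = 0.564
  3: x = 0.288, y = 0.174
  4: x = 0.220, y = 0.074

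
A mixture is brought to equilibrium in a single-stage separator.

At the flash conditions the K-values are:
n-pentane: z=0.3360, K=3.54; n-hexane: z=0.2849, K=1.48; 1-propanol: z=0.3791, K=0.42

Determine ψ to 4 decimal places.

Newton–Raphson from ψ = 0.59:
  ψ = 0.5900: g = 0.11388, g' = -0.6818 → ψ = 0.7570
  ψ = 0.7570: g = 0.00031, g' = -0.6944 → ψ = 0.7575
Converged at ψ = 0.7575.

ψ = 0.7575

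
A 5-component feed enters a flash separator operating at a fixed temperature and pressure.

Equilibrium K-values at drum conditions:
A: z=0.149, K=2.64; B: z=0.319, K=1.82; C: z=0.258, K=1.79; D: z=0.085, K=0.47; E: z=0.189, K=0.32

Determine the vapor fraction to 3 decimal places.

ψ = 0.839

Material balance + equilibrium reduce to Σ zᵢ(Kᵢ−1)/(1+ψ(Kᵢ−1)) = 0.
Check two-phase: ΣzᵢKᵢ = 1.536 > 1 and Σzᵢ/Kᵢ = 1.147 > 1, so g(0) = 0.536 > 0 and g(1) = -0.147 < 0.
Iterate (Newton) starting at ψ = 0.36:
  ψ = 0.360: g = 0.2884, g' = -0.574 → ψ = 0.863
  ψ = 0.863: g = -0.0184, g' = -0.792 → ψ = 0.840
  ψ = 0.840: g = -0.0004, g' = -0.757 → ψ = 0.839
Converged at ψ = 0.839.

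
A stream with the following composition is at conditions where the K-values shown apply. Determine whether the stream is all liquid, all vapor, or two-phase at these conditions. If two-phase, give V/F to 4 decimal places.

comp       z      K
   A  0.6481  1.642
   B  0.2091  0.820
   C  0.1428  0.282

ΣzᵢKᵢ = 1.2759; Σzᵢ/Kᵢ = 1.1561.
Both exceed 1, so a two-phase solution exists.
Newton iteration, ψ⁰ = 0.5:
  ψ = 0.5000: g = 0.11366, g' = -0.3404 → ψ = 0.8339
  ψ = 0.8339: g = -0.02879, g' = -0.5799 → ψ = 0.7842
  ψ = 0.7842: g = -0.00174, g' = -0.5130 → ψ = 0.7808
Converged at ψ = 0.7808.

two-phase, V/F = 0.7808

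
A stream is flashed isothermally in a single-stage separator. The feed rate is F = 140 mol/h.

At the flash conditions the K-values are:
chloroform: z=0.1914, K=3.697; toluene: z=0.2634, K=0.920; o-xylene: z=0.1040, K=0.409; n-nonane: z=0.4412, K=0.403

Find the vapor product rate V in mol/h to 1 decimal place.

Rachford–Rice: g(ψ) = Σ zᵢ(Kᵢ−1)/(1+ψ(Kᵢ−1)) = 0.
Feasibility: ΣzᵢKᵢ = 1.1703, Σzᵢ/Kᵢ = 1.6871 — both > 1, two phases present.
Iterate (Newton) starting at ψ = 0.6:
  ψ = 0.6000: g = -0.33061, g' = -0.6739 → ψ = 0.1094
  ψ = 0.1094: g = 0.02981, g' = -1.0533 → ψ = 0.1377
  ψ = 0.1377: g = 0.00119, g' = -0.9717 → ψ = 0.1389
Converged at ψ = 0.1389.
Then V = ψ·F = 0.1389·140 = 19.5 mol/h and L = F − V = 120.5 mol/h.

V = 19.5 mol/h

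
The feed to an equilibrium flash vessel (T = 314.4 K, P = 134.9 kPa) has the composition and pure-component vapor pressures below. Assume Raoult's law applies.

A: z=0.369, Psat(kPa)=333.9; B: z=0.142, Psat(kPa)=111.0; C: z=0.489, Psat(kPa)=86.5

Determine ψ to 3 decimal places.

ψ = 0.715

Raoult's law: Kᵢ = Pᵢˢᵃᵗ/P = Pᵢˢᵃᵗ/134.9.
  K_A = 333.9/134.9 = 2.47517, K_B = 111.0/134.9 = 0.82283, K_C = 86.5/134.9 = 0.64122
Iterate (Newton) starting at ψ = 0.65:
  ψ = 0.650: g = 0.0206, g' = -0.322 → ψ = 0.714
  ψ = 0.714: g = 0.0004, g' = -0.310 → ψ = 0.715
Converged at ψ = 0.715.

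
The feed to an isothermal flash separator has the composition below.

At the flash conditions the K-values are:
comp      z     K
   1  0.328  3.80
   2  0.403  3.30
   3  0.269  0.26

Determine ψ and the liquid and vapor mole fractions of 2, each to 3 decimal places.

Rachford–Rice: g(ψ) = Σ zᵢ(Kᵢ−1)/(1+ψ(Kᵢ−1)) = 0.
g(0) = ΣzᵢKᵢ − 1 = 1.646 and g(1) = 1 − Σzᵢ/Kᵢ = -0.243, so a root lies in (0, 1).
Newton iteration, ψ⁰ = 0.35:
  ψ = 0.350: g = 0.7087, g' = -1.579 → ψ = 0.799
  ψ = 0.799: g = 0.1234, g' = -1.392 → ψ = 0.888
  ψ = 0.888: g = -0.0118, g' = -1.693 → ψ = 0.881
Converged at ψ = 0.881.
Compositions from xᵢ = zᵢ/(1+ψ(Kᵢ−1)), yᵢ = Kᵢxᵢ:
  1: x = 0.095, y = 0.360
  2: x = 0.133, y = 0.440
  3: x = 0.772, y = 0.201

ψ = 0.881, x_2 = 0.133, y_2 = 0.440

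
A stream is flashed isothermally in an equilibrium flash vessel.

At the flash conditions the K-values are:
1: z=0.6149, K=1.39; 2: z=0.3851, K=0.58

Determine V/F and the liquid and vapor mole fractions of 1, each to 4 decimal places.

Rachford–Rice: g(V/F) = Σ zᵢ(Kᵢ−1)/(1+V/F(Kᵢ−1)) = 0.
g(0) = ΣzᵢKᵢ − 1 = 0.0781 and g(1) = 1 − Σzᵢ/Kᵢ = -0.1063, so a root lies in (0, 1).
Iterate (Newton) starting at V/F = 0.5:
  V/F = 0.5000: g = -0.00406, g' = -0.1743 → V/F = 0.4767
  V/F = 0.4767: g = -0.00002, g' = -0.1727 → V/F = 0.4766
Converged at V/F = 0.4766.
Compositions from xᵢ = zᵢ/(1+V/F(Kᵢ−1)), yᵢ = Kᵢxᵢ:
  1: x = 0.5185, y = 0.7207
  2: x = 0.4815, y = 0.2793

V/F = 0.4766, x_1 = 0.5185, y_1 = 0.7207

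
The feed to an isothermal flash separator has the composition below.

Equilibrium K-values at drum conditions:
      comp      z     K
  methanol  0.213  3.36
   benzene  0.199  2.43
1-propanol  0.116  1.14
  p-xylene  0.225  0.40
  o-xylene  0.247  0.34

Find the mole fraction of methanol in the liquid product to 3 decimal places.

x_methanol = 0.101

Let ψ = V/F and solve Σ zᵢ(Kᵢ−1)/(1+ψ(Kᵢ−1)) = 0.
Feasibility: ΣzᵢKᵢ = 1.505, Σzᵢ/Kᵢ = 1.536 — both > 1, two phases present.
Newton–Raphson from ψ = 0.5:
  ψ = 0.500: g = -0.0245, g' = -0.795 → ψ = 0.469
Converged at ψ = 0.469.
Compositions from xᵢ = zᵢ/(1+ψ(Kᵢ−1)), yᵢ = Kᵢxᵢ:
  methanol: x = 0.101, y = 0.340
  benzene: x = 0.119, y = 0.289
  1-propanol: x = 0.109, y = 0.124
  p-xylene: x = 0.313, y = 0.125
  o-xylene: x = 0.358, y = 0.122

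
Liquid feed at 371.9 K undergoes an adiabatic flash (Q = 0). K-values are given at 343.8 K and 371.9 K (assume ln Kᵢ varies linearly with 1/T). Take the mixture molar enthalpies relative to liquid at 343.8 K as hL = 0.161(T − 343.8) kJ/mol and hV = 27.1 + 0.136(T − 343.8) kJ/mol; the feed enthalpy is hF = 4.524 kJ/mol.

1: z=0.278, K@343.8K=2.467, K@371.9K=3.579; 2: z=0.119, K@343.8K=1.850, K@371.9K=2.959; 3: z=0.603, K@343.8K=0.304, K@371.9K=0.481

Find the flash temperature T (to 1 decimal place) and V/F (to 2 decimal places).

Adiabatic flash: solve Rachford–Rice at each trial T, then check hF = ψ·hV(T) + (1−ψ)·hL(T).
  T = 343.8 K: K = (2.467, 1.850, 0.304), RR gives ψ = 0.097, H_out = 2.641 kJ/mol
  T = 371.9 K: K = (3.579, 2.959, 0.481), RR gives ψ = 0.511, H_out = 18.010 kJ/mol
  T = 357.9 K: K = (2.995, 2.363, 0.386), RR gives ψ = 0.310, H_out = 10.550 kJ/mol
  T = 350.9 K: K = (2.725, 2.098, 0.344), RR gives ψ = 0.209, H_out = 6.776 kJ/mol
  T = 347.4 K: K = (2.596, 1.973, 0.324), RR gives ψ = 0.156, H_out = 4.791 kJ/mol
  T = 345.6 K: K = (2.531, 1.911, 0.314), RR gives ψ = 0.127, H_out = 3.732 kJ/mol
Linear interpolation between T = 345.6 (H_out = 3.732) and T = 347.4 (H_out = 4.791) on hF = 4.524 gives T ≈ 346.9 K, at which ψ = 0.15.

T = 346.9 K, V/F = 0.15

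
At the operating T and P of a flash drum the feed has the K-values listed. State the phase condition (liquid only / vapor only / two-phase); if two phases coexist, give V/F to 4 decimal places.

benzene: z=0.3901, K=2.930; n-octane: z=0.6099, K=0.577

two-phase, V/F = 0.6062

ΣzᵢKᵢ = 1.4949; Σzᵢ/Kᵢ = 1.1902.
Both exceed 1, so a two-phase solution exists.
Let ψ = V/F and solve Σ zᵢ(Kᵢ−1)/(1+ψ(Kᵢ−1)) = 0.
Binary case is linear: z₁(K₁−1)(1+ψ(K₂−1)) + z₂(K₂−1)(1+ψ(K₁−1)) = 0
⇒ ψ = [z₁(K₁−1)+z₂(K₂−1)] / [−(K₁−1)(K₂−1)] = 0.49491/0.81639 = 0.6062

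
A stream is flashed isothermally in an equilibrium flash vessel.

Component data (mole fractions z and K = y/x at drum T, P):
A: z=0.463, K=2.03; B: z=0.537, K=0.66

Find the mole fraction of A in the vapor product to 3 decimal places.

y_A = 0.504

Let ψ = V/F and solve Σ zᵢ(Kᵢ−1)/(1+ψ(Kᵢ−1)) = 0.
g(0) = ΣzᵢKᵢ − 1 = 0.294 and g(1) = 1 − Σzᵢ/Kᵢ = -0.042, so a root lies in (0, 1).
Binary case is linear: z₁(K₁−1)(1+ψ(K₂−1)) + z₂(K₂−1)(1+ψ(K₁−1)) = 0
⇒ ψ = [z₁(K₁−1)+z₂(K₂−1)] / [−(K₁−1)(K₂−1)] = 0.2943/0.3502 = 0.840
Compositions from xᵢ = zᵢ/(1+ψ(Kᵢ−1)), yᵢ = Kᵢxᵢ:
  A: x = 0.248, y = 0.504
  B: x = 0.752, y = 0.496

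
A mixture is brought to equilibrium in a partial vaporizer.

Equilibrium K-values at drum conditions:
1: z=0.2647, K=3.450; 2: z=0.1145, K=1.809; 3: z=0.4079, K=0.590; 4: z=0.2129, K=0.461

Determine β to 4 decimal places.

Rachford–Rice: g(β) = Σ zᵢ(Kᵢ−1)/(1+β(Kᵢ−1)) = 0.
Check two-phase: ΣzᵢKᵢ = 1.4592 > 1 and Σzᵢ/Kᵢ = 1.2932 > 1, so g(0) = 0.4592 > 0 and g(1) = -0.2932 < 0.
Iterate (Newton) starting at β = 0.5:
  β = 0.5000: g = -0.01003, g' = -0.5833 → β = 0.4828
  β = 0.4828: g = 0.00007, g' = -0.5918 → β = 0.4829
Converged at β = 0.4829.

β = 0.4829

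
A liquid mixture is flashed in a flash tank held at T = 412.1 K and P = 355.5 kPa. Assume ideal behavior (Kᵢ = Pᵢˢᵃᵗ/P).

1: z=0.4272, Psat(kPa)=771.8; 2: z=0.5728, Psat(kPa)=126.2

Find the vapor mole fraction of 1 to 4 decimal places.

Raoult's law: Kᵢ = Pᵢˢᵃᵗ/P = Pᵢˢᵃᵗ/355.5.
  K_1 = 771.8/355.5 = 2.171027, K_2 = 126.2/355.5 = 0.354993
Material balance + equilibrium reduce to Σ zᵢ(Kᵢ−1)/(1+ψ(Kᵢ−1)) = 0.
g(0) = ΣzᵢKᵢ − 1 = 0.1308 and g(1) = 1 − Σzᵢ/Kᵢ = -0.8103, so a root lies in (0, 1).
Binary case is linear: z₁(K₁−1)(1+ψ(K₂−1)) + z₂(K₂−1)(1+ψ(K₁−1)) = 0
⇒ ψ = [z₁(K₁−1)+z₂(K₂−1)] / [−(K₁−1)(K₂−1)] = 0.13080/0.75532 = 0.1732
Compositions from xᵢ = zᵢ/(1+ψ(Kᵢ−1)), yᵢ = Kᵢxᵢ:
  1: x = 0.3552, y = 0.7711
  2: x = 0.6448, y = 0.2289

y_1 = 0.7711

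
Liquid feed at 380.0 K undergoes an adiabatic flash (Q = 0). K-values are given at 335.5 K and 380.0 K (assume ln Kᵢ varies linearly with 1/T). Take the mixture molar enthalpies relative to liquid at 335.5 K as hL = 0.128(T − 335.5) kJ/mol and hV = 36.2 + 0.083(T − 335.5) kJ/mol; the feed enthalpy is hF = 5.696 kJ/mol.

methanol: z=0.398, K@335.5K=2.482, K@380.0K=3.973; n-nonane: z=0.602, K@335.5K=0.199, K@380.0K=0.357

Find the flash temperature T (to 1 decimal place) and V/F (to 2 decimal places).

T = 340.7 K, V/F = 0.14

Adiabatic flash: solve Rachford–Rice at each trial T, then check hF = ψ·hV(T) + (1−ψ)·hL(T).
  T = 335.5 K: K = (2.482, 0.199), RR gives ψ = 0.091, H_out = 3.282 kJ/mol
  T = 380.0 K: K = (3.973, 0.357), RR gives ψ = 0.416, H_out = 19.939 kJ/mol
  T = 357.8 K: K = (3.188, 0.272), RR gives ψ = 0.271, H_out = 12.403 kJ/mol
  T = 346.6 K: K = (2.823, 0.233), RR gives ψ = 0.189, H_out = 8.167 kJ/mol
  T = 341.1 K: K = (2.651, 0.216), RR gives ψ = 0.143, H_out = 5.860 kJ/mol
  T = 338.3 K: K = (2.566, 0.207), RR gives ψ = 0.118, H_out = 4.604 kJ/mol
  T = 339.7 K: K = (2.608, 0.212), RR gives ψ = 0.131, H_out = 5.240 kJ/mol
Linear interpolation between T = 339.7 (H_out = 5.240) and T = 341.1 (H_out = 5.860) on hF = 5.696 gives T ≈ 340.7 K, at which ψ = 0.14.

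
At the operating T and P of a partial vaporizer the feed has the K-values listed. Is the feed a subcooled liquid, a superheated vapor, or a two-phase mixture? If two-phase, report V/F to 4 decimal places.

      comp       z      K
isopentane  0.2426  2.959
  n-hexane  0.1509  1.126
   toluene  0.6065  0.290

two-phase, V/F = 0.0548

ΣzᵢKᵢ = 1.0637; Σzᵢ/Kᵢ = 2.3074.
Both exceed 1, so a two-phase solution exists.
Material balance + equilibrium reduce to Σ zᵢ(Kᵢ−1)/(1+ψ(Kᵢ−1)) = 0.
Iterate (Newton) starting at ψ = 0.5:
  ψ = 0.5000: g = -0.40965, g' = -0.9746 → ψ = 0.0797
  ψ = 0.0797: g = -0.02653, g' = -1.0424 → ψ = 0.0542
  ψ = 0.0542: g = 0.00064, g' = -1.0939 → ψ = 0.0548
Converged at ψ = 0.0548.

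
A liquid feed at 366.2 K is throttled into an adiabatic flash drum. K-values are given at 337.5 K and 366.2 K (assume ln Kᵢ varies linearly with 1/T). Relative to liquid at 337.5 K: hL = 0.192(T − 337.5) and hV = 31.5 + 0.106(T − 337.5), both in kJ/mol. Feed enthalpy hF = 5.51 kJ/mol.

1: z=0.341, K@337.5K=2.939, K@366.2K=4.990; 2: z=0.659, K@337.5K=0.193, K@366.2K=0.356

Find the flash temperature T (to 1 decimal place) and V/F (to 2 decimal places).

T = 342.8 K, V/F = 0.14

Adiabatic flash: solve Rachford–Rice at each trial T, then check hF = ψ·hV(T) + (1−ψ)·hL(T).
  T = 337.5 K: K = (2.939, 0.193), RR gives ψ = 0.083, H_out = 2.605 kJ/mol
  T = 366.2 K: K = (4.990, 0.356), RR gives ψ = 0.364, H_out = 16.088 kJ/mol
  T = 351.9 K: K = (3.875, 0.266), RR gives ψ = 0.235, H_out = 9.881 kJ/mol
  T = 344.7 K: K = (3.384, 0.227), RR gives ψ = 0.165, H_out = 6.474 kJ/mol
  T = 341.1 K: K = (3.156, 0.210), RR gives ψ = 0.126, H_out = 4.614 kJ/mol
  T = 342.9 K: K = (3.269, 0.218), RR gives ψ = 0.146, H_out = 5.560 kJ/mol
Linear interpolation between T = 341.1 (H_out = 4.614) and T = 342.9 (H_out = 5.560) on hF = 5.51 gives T ≈ 342.8 K, at which ψ = 0.14.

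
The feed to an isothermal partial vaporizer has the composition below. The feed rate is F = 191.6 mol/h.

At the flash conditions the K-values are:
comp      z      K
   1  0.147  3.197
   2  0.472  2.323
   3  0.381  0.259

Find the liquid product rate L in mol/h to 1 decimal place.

Material balance + equilibrium reduce to Σ zᵢ(Kᵢ−1)/(1+β(Kᵢ−1)) = 0.
Check two-phase: ΣzᵢKᵢ = 1.665 > 1 and Σzᵢ/Kᵢ = 1.720 > 1, so g(0) = 0.665 > 0 and g(1) = -0.720 < 0.
Iterate (Newton) starting at β = 0.63:
  β = 0.630: g = -0.0535, g' = -1.107 → β = 0.582
  β = 0.582: g = -0.0015, g' = -1.047 → β = 0.580
Converged at β = 0.580.
Then V = β·F = 0.5802·191.6 = 111.2 mol/h and L = F − V = 80.4 mol/h.

L = 80.4 mol/h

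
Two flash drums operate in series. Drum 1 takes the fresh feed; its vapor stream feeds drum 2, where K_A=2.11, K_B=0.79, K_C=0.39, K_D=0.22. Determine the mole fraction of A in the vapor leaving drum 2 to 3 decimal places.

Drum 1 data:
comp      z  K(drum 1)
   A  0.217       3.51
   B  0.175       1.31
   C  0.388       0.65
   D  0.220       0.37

y_A (drum 2) = 0.669

Drum 1:
Rachford–Rice: g(ψ₁) = Σ zᵢ(Kᵢ−1)/(1+ψ₁(Kᵢ−1)) = 0.
Check two-phase: ΣzᵢKᵢ = 1.325 > 1 and Σzᵢ/Kᵢ = 1.387 > 1, so g(0) = 0.325 > 0 and g(1) = -0.387 < 0.
Iterate (Newton) starting at ψ₁ = 0.5:
  ψ₁ = 0.500: g = -0.0784, g' = -0.537 → ψ₁ = 0.354
  ψ₁ = 0.354: g = 0.0039, g' = -0.603 → ψ₁ = 0.360
Converged at ψ₁ = 0.360.
Drum-1 compositions:
  A: x = 0.114, y = 0.400
  B: x = 0.157, y = 0.206
  C: x = 0.444, y = 0.289
  D: x = 0.285, y = 0.105
Drum-2 feed = drum-1 vapor: z₂ = (0.3999, 0.2062, 0.2886, 0.1053).
Drum 2:
Iterate (Newton) starting at ψ₂ = 0.5:
  ψ₂ = 0.500: g = -0.1509, g' = -0.610 → ψ₂ = 0.252
  ψ₂ = 0.252: g = -0.0094, g' = -0.560 → ψ₂ = 0.236
Converged at ψ₂ = 0.236.
  A: x = 0.317, y = 0.669
  B: x = 0.217, y = 0.171
  C: x = 0.337, y = 0.131
  D: x = 0.129, y = 0.028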